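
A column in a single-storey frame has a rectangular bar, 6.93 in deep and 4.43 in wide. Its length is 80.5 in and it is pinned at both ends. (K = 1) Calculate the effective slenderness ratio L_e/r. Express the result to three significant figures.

For a rectangle r_min = b/√12 = 4.43/√12 = 1.279 in
L_e = K·L = 1 × 80.5 = 80.50 in
λ = L_e / r_min = 80.500 / 1.279 = 62.9

λ ≈ 62.9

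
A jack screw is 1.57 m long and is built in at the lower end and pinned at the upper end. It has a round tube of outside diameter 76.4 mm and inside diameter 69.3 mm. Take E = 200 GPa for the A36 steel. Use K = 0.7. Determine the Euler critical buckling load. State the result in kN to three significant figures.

P_cr ≈ 883 kN

d_o = 76.4 mm, d_i = 69.3 mm
I = π(d_o⁴ − d_i⁴)/64 = π(76.4⁴ − 69.30⁴)/64 = 5.403×10^5 mm⁴
I = 5.403×10^5 mm⁴ = 5.403×10^-7 m⁴
Effective length L_e = K·L = 0.7 × 1.57 = 1.099 m
P_cr = π²EI / L_e² = π² × 200×10⁹ × 5.403×10^-7 / 1.099² = 8.830×10^5 N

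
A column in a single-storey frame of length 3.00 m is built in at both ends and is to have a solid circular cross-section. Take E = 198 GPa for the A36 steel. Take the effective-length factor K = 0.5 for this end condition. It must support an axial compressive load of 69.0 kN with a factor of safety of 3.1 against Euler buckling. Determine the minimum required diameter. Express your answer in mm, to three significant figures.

d ≈ 47.3 mm

Required P_cr = n·P = 3.1 × 69.0 = 213.9 kN
L_e = K·L = 0.5 × 3.00 = 1.500 m
Required I = P_cr·L_e²/(π²E) = 2.139×10^5 × 1.500² / (π² × 1.98×10^11) = 2.463×10^-7 m⁴
I_req = 2.463×10^5 mm⁴
Solid circle: I = πd⁴/64  ⇒  d = (64I/π)^(1/4) = (64×2.463×10^5/π)^(1/4) = 47.3 mm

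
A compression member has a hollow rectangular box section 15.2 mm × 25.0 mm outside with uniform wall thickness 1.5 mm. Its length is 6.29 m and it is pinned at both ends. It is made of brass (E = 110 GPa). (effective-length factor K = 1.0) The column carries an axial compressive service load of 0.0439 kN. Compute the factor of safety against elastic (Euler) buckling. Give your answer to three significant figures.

Inner dimensions: h_i = 25.0 − 2×1.5 = 22.00 mm, b_i = 15.2 − 2×1.5 = 12.20 mm
Weak-axis I_min = (h_o·b_o³ − h_i·b_i³)/12 with b_o = 15.2, b_i = 12.20 mm (shorter outer/inner sides).
I_min = (25.0×15.2³ − 22.00×12.20³)/12 = 3.987×10^3 mm⁴
I = 3.987×10^3 mm⁴ = 3.987×10^-9 m⁴
Effective length L_e = K·L = 1 × 6.29 = 6.290 m
P_cr = π²EI / L_e² = π² × 110×10⁹ × 3.987×10^-9 / 6.290² = 109.4 N
Factor of safety n = P_cr / P = 0.10941 / 0.0439 = 2.49

n ≈ 2.49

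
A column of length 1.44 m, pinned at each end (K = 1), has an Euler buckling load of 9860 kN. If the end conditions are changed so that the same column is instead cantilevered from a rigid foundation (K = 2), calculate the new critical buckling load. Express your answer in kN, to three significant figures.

P_cr ≈ 2460 kN

P_cr ∝ 1/K², so P_cr,new = P_cr,old × (K_old/K_new)² = 9860 × (1/2)²
= 9860 × 0.2500 = 2460 kN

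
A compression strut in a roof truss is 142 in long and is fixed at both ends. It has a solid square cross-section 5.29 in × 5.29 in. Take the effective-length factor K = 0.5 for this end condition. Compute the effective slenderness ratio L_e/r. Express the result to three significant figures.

λ ≈ 46.5

I = a⁴/12 = 5.29⁴/12 = 65.26 in⁴
A = 27.98 in²;  r_min = √(I/A) = √(65.26/27.98) = 1.527 in
L_e = K·L = 0.5 × 142 = 71.00 in
λ = L_e / r_min = 71.000 / 1.527 = 46.5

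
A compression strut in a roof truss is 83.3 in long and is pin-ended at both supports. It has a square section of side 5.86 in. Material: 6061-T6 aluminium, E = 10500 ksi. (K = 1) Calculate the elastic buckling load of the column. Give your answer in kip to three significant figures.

I = a⁴/12 = 5.86⁴/12 = 98.27 in⁴
Effective length L_e = K·L = 1 × 83.3 = 83.30 in
P_cr = π²EI / L_e² = π² × 10500×10³ × 98.27 / 83.30² = 1.468×10^6 lb

P_cr ≈ 1470 kip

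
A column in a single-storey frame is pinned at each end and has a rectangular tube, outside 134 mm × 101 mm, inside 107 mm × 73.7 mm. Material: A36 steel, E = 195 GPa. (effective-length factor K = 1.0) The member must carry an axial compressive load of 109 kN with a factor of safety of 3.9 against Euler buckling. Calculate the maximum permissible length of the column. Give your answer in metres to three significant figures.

L_max ≈ 5.99 m

Weak-axis I_min = (h_o·b_o³ − h_i·b_i³)/12 with b_o = 101, b_i = 73.70 mm (shorter outer/inner sides).
I_min = (134×101³ − 107.0×73.70³)/12 = 7.936×10^6 mm⁴
I = 7.936×10^-6 m⁴
Required critical load P_cr = n·P = 3.9 × 109 = 425.1 kN = 4.251×10^5 N
From P_cr = π²EI/(K·L)²:  L = (1/K)·√(π²EI/P_cr) = (1/1)·√(π²×1.95×10^11×7.936×10^-6/4.251×10^5)
L = 5.99 m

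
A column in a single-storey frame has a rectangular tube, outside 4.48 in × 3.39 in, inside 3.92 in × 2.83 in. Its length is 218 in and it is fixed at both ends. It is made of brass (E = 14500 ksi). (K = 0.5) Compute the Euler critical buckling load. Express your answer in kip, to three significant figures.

Weak-axis I_min = (h_o·b_o³ − h_i·b_i³)/12 with b_o = 3.39, b_i = 2.830 in (shorter outer/inner sides).
I_min = (4.48×3.39³ − 3.920×2.830³)/12 = 7.140 in⁴
Effective length L_e = K·L = 0.5 × 218 = 109.0 in
P_cr = π²EI / L_e² = π² × 14500×10³ × 7.140 / 109.0² = 8.601×10^4 lb

P_cr ≈ 86.0 kip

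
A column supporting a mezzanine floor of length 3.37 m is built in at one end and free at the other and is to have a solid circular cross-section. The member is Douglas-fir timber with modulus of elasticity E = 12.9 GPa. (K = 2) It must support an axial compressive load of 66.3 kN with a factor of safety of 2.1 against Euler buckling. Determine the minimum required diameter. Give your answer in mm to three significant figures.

Required P_cr = n·P = 2.1 × 66.3 = 139.2 kN
L_e = K·L = 2 × 3.37 = 6.740 m
Required I = P_cr·L_e²/(π²E) = 1.392×10^5 × 6.740² / (π² × 1.29×10^10) = 4.968×10^-5 m⁴
I_req = 4.968×10^7 mm⁴
Solid circle: I = πd⁴/64  ⇒  d = (64I/π)^(1/4) = (64×4.968×10^7/π)^(1/4) = 178 mm

d ≈ 178 mm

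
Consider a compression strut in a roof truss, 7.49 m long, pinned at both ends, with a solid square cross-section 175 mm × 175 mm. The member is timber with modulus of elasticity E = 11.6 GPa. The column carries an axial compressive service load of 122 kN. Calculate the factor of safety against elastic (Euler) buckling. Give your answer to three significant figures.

n ≈ 1.31

I = a⁴/12 = 175⁴/12 = 7.816×10^7 mm⁴
I = 7.816×10^7 mm⁴ = 7.816×10^-5 m⁴
Effective length L_e = K·L = 1 × 7.49 = 7.490 m
P_cr = π²EI / L_e² = π² × 11.6×10⁹ × 7.816×10^-5 / 7.490² = 1.595×10^5 N
Factor of safety n = P_cr / P = 159.50 / 122 = 1.31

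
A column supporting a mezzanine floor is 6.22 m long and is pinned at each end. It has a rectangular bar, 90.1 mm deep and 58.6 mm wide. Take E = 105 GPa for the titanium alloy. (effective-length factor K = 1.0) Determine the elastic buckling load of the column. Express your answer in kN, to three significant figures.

P_cr ≈ 40.5 kN

Buckling occurs about the weak axis: I_min = h·b³/12 with b = 58.6 mm (the shorter side).
I_min = 90.1×58.6³/12 = 1.511×10^6 mm⁴
I = 1.511×10^6 mm⁴ = 1.511×10^-6 m⁴
Effective length L_e = K·L = 1 × 6.22 = 6.220 m
P_cr = π²EI / L_e² = π² × 105×10⁹ × 1.511×10^-6 / 6.220² = 4.047×10^4 N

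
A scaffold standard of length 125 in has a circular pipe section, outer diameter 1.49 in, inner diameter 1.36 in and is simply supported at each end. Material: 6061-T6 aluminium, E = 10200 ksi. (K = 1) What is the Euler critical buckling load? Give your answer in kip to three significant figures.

d_o = 1.49 in, d_i = 1.36 in
I = π(d_o⁴ − d_i⁴)/64 = π(1.49⁴ − 1.360⁴)/64 = 7.402×10^-2 in⁴
Effective length L_e = K·L = 1 × 125 = 125.0 in
P_cr = π²EI / L_e² = π² × 10200×10³ × 7.402×10^-2 / 125.0² = 476.9 lb

P_cr ≈ 0.477 kip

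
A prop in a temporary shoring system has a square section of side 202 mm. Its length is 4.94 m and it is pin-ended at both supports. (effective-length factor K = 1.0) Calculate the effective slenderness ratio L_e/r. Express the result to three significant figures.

λ ≈ 84.7

I = a⁴/12 = 202⁴/12 = 1.387×10^8 mm⁴
A = 4.080×10^4 mm²;  r_min = √(I/A) = √(1.387×10^8/4.080×10^4) = 58.31 mm
L_e = K·L = 1 × 4.94 m = 4.940 m = 4940.0 mm
λ = L_e / r_min = 4940.0 / 58.31 = 84.7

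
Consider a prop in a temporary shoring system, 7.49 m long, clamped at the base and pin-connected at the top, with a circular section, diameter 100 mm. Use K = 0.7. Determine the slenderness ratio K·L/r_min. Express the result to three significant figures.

I = πd⁴/64 = π×100⁴/64 = 4.909×10^6 mm⁴
A = 7.854×10^3 mm²;  r_min = √(I/A) = √(4.909×10^6/7.854×10^3) = 25.00 mm
L_e = K·L = 0.7 × 7.49 m = 5.243 m = 5243.0 mm
λ = L_e / r_min = 5243.0 / 25.00 = 210

λ ≈ 210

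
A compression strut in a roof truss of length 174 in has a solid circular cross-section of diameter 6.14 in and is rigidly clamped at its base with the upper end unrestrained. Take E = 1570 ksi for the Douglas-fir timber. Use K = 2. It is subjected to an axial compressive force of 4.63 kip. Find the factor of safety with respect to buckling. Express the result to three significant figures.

I = πd⁴/64 = π×6.14⁴/64 = 69.77 in⁴
Effective length L_e = K·L = 2 × 174 = 348.0 in
P_cr = π²EI / L_e² = π² × 1570×10³ × 69.77 / 348.0² = 8.927×10^3 lb
Factor of safety n = P_cr / P = 8.9266 / 4.63 = 1.93

n ≈ 1.93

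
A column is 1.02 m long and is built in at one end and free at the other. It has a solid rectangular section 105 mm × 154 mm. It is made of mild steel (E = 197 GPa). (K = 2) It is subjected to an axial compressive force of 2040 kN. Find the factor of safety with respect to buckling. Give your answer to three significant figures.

Buckling occurs about the weak axis: I_min = h·b³/12 with b = 105 mm (the shorter side).
I_min = 154×105³/12 = 1.486×10^7 mm⁴
I = 1.486×10^7 mm⁴ = 1.486×10^-5 m⁴
Effective length L_e = K·L = 2 × 1.02 = 2.040 m
P_cr = π²EI / L_e² = π² × 197×10⁹ × 1.486×10^-5 / 2.040² = 6.941×10^6 N
Factor of safety n = P_cr / P = 6940.9 / 2040 = 3.40

n ≈ 3.40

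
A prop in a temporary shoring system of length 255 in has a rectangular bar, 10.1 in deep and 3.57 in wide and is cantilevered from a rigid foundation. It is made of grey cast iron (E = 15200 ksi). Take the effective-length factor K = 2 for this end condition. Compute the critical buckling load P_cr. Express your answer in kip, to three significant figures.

Buckling occurs about the weak axis: I_min = h·b³/12 with b = 3.57 in (the shorter side).
I_min = 10.1×3.57³/12 = 38.30 in⁴
Effective length L_e = K·L = 2 × 255 = 510.0 in
P_cr = π²EI / L_e² = π² × 15200×10³ × 38.30 / 510.0² = 2.209×10^4 lb

P_cr ≈ 22.1 kip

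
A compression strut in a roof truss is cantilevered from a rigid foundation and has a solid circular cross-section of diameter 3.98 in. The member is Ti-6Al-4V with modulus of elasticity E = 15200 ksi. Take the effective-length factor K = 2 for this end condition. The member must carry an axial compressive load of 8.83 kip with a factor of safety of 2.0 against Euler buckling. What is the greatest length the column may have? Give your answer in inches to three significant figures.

L_max ≈ 162 in

I = πd⁴/64 = π×3.98⁴/64 = 12.32 in⁴
Required critical load P_cr = n·P = 2.0 × 8.83 = 17.66 kip = 1.766×10^4 lb
From P_cr = π²EI/(K·L)²:  L = (1/K)·√(π²EI/P_cr) = (1/2)·√(π²×1.52×10^7×12.32/1.766×10^4)
L = 162 in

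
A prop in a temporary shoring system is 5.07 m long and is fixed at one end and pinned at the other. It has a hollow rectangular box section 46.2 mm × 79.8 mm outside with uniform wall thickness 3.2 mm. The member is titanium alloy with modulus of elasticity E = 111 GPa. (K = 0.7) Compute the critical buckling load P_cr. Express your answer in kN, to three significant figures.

P_cr ≈ 23.5 kN

Inner dimensions: h_i = 79.8 − 2×3.2 = 73.40 mm, b_i = 46.2 − 2×3.2 = 39.80 mm
Weak-axis I_min = (h_o·b_o³ − h_i·b_i³)/12 with b_o = 46.2, b_i = 39.80 mm (shorter outer/inner sides).
I_min = (79.8×46.2³ − 73.40×39.80³)/12 = 2.701×10^5 mm⁴
I = 2.701×10^5 mm⁴ = 2.701×10^-7 m⁴
Effective length L_e = K·L = 0.7 × 5.07 = 3.549 m
P_cr = π²EI / L_e² = π² × 111×10⁹ × 2.701×10^-7 / 3.549² = 2.350×10^4 N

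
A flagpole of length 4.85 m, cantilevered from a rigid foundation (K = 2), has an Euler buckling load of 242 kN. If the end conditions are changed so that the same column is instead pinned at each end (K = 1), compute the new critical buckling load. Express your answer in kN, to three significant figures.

P_cr ∝ 1/K², so P_cr,new = P_cr,old × (K_old/K_new)² = 242 × (2/1)²
= 242 × 4.000 = 968 kN

P_cr ≈ 968 kN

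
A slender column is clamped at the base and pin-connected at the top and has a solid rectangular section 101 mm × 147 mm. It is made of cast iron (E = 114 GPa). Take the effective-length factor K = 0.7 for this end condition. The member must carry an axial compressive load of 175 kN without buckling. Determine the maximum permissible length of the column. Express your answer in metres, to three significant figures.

Buckling occurs about the weak axis: I_min = h·b³/12 with b = 101 mm (the shorter side).
I_min = 147×101³/12 = 1.262×10^7 mm⁴
I = 1.262×10^-5 m⁴
At the buckling limit P_cr = P = 1.750×10^5 N
From P_cr = π²EI/(K·L)²:  L = (1/K)·√(π²EI/P_cr) = (1/0.7)·√(π²×1.14×10^11×1.262×10^-5/1.750×10^5)
L = 12.9 m

L_max ≈ 12.9 m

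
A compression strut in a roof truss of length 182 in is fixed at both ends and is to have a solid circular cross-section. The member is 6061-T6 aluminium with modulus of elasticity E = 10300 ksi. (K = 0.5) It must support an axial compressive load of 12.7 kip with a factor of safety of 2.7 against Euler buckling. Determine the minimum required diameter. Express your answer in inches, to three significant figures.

Required P_cr = n·P = 2.7 × 12.7 = 34.29 kip
L_e = K·L = 0.5 × 182 = 91.00 in
Required I = P_cr·L_e²/(π²E) = 3.429×10^4 × 91.00² / (π² × 1.03×10^7) = 2.793 in⁴
Solid circle: I = πd⁴/64  ⇒  d = (64I/π)^(1/4) = (64×2.793/π)^(1/4) = 2.75 in

d ≈ 2.75 in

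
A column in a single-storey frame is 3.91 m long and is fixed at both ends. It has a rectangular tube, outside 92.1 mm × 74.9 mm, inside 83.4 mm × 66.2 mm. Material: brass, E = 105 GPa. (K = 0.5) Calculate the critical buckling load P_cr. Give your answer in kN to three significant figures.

Weak-axis I_min = (h_o·b_o³ − h_i·b_i³)/12 with b_o = 74.9, b_i = 66.20 mm (shorter outer/inner sides).
I_min = (92.1×74.9³ − 83.40×66.20³)/12 = 1.209×10^6 mm⁴
I = 1.209×10^6 mm⁴ = 1.209×10^-6 m⁴
Effective length L_e = K·L = 0.5 × 3.91 = 1.955 m
P_cr = π²EI / L_e² = π² × 105×10⁹ × 1.209×10^-6 / 1.955² = 3.277×10^5 N

P_cr ≈ 328 kN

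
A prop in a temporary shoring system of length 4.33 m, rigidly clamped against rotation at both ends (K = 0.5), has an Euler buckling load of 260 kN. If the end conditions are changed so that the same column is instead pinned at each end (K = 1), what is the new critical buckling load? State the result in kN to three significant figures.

P_cr ≈ 65.0 kN

P_cr ∝ 1/K², so P_cr,new = P_cr,old × (K_old/K_new)² = 260 × (0.5/1)²
= 260 × 0.2500 = 65.0 kN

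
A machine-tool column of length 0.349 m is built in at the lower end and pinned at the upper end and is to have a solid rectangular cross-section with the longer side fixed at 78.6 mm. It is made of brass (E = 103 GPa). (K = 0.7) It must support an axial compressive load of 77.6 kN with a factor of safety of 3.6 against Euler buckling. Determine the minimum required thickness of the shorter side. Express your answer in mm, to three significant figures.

b ≈ 13.6 mm

Required P_cr = n·P = 3.6 × 77.6 = 279.4 kN
L_e = K·L = 0.7 × 0.349 = 0.2443 m
Required I = P_cr·L_e²/(π²E) = 2.794×10^5 × 0.2443² / (π² × 1.03×10^11) = 1.640×10^-8 m⁴
I_req = 1.640×10^4 mm⁴
Rectangle, weak axis: I_min = h·b³/12 with h = 78.6 mm fixed  ⇒  b = (12I/h)^(1/3) = 13.6 mm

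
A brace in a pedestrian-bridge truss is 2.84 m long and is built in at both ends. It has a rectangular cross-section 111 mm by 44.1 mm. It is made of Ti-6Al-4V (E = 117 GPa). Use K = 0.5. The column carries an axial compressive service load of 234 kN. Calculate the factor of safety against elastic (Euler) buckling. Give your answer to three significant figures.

n ≈ 1.94

Buckling occurs about the weak axis: I_min = h·b³/12 with b = 44.1 mm (the shorter side).
I_min = 111×44.1³/12 = 7.933×10^5 mm⁴
I = 7.933×10^5 mm⁴ = 7.933×10^-7 m⁴
Effective length L_e = K·L = 0.5 × 2.84 = 1.420 m
P_cr = π²EI / L_e² = π² × 117×10⁹ × 7.933×10^-7 / 1.420² = 4.543×10^5 N
Factor of safety n = P_cr / P = 454.32 / 234 = 1.94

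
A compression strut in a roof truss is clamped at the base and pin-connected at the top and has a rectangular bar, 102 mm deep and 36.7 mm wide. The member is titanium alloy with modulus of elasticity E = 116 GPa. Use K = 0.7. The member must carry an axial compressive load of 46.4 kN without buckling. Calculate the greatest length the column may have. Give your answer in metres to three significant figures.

Buckling occurs about the weak axis: I_min = h·b³/12 with b = 36.7 mm (the shorter side).
I_min = 102×36.7³/12 = 4.202×10^5 mm⁴
I = 4.202×10^-7 m⁴
At the buckling limit P_cr = P = 4.640×10^4 N
From P_cr = π²EI/(K·L)²:  L = (1/K)·√(π²EI/P_cr) = (1/0.7)·√(π²×1.16×10^11×4.202×10^-7/4.640×10^4)
L = 4.60 m

L_max ≈ 4.60 m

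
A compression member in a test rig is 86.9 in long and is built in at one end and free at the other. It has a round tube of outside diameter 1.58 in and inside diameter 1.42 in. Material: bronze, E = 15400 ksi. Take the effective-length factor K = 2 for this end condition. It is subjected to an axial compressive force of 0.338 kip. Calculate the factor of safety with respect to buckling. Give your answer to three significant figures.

n ≈ 1.58

d_o = 1.58 in, d_i = 1.42 in
I = π(d_o⁴ − d_i⁴)/64 = π(1.58⁴ − 1.420⁴)/64 = 0.1063 in⁴
Effective length L_e = K·L = 2 × 86.9 = 173.8 in
P_cr = π²EI / L_e² = π² × 15400×10³ × 0.1063 / 173.8² = 535.0 lb
Factor of safety n = P_cr / P = 0.53503 / 0.338 = 1.58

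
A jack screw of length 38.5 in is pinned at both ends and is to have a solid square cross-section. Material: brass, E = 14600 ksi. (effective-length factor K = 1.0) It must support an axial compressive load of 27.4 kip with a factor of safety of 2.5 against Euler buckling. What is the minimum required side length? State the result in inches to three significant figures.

Required P_cr = n·P = 2.5 × 27.4 = 68.50 kip
L_e = K·L = 1 × 38.5 = 38.50 in
Required I = P_cr·L_e²/(π²E) = 6.850×10^4 × 38.50² / (π² × 1.46×10^7) = 0.7046 in⁴
Solid square: I = a⁴/12  ⇒  a = (12I)^(1/4) = (12×0.7046)^(1/4) = 1.71 in

a ≈ 1.71 in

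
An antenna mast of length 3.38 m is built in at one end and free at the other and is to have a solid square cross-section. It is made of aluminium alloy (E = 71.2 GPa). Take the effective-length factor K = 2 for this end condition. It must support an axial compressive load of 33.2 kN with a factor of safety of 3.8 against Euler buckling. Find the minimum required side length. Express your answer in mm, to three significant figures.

a ≈ 99.6 mm

Required P_cr = n·P = 3.8 × 33.2 = 126.2 kN
L_e = K·L = 2 × 3.38 = 6.760 m
Required I = P_cr·L_e²/(π²E) = 1.262×10^5 × 6.760² / (π² × 7.12×10^10) = 8.204×10^-6 m⁴
I_req = 8.204×10^6 mm⁴
Solid square: I = a⁴/12  ⇒  a = (12I)^(1/4) = (12×8.204×10^6)^(1/4) = 99.6 mm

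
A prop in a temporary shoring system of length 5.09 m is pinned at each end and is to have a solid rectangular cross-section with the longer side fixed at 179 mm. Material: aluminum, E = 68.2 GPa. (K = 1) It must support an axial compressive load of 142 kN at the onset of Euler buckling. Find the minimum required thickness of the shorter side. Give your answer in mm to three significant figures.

L_e = K·L = 1 × 5.09 = 5.090 m
Required I = P_cr·L_e²/(π²E) = 1.420×10^5 × 5.090² / (π² × 6.82×10^10) = 5.466×10^-6 m⁴
I_req = 5.466×10^6 mm⁴
Rectangle, weak axis: I_min = h·b³/12 with h = 179 mm fixed  ⇒  b = (12I/h)^(1/3) = 71.6 mm

b ≈ 71.6 mm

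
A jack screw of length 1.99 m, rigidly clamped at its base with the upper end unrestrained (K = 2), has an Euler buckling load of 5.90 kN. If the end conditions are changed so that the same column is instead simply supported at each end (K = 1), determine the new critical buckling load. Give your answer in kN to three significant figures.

P_cr ∝ 1/K², so P_cr,new = P_cr,old × (K_old/K_new)² = 5.90 × (2/1)²
= 5.90 × 4.000 = 23.6 kN

P_cr ≈ 23.6 kN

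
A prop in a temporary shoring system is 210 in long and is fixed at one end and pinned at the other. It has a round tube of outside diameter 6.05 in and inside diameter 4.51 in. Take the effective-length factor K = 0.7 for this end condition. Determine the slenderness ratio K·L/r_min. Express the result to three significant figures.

λ ≈ 77.9

d_o = 6.05 in, d_i = 4.51 in
I = π(d_o⁴ − d_i⁴)/64 = π(6.05⁴ − 4.510⁴)/64 = 45.46 in⁴
A = 12.77 in²;  r_min = √(I/A) = √(45.46/12.77) = 1.887 in
L_e = K·L = 0.7 × 210 = 147.0 in
λ = L_e / r_min = 147.00 / 1.887 = 77.9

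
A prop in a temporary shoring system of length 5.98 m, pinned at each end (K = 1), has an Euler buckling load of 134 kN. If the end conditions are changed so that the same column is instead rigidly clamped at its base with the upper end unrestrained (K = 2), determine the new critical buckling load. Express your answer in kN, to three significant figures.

P_cr ≈ 33.5 kN

P_cr ∝ 1/K², so P_cr,new = P_cr,old × (K_old/K_new)² = 134 × (1/2)²
= 134 × 0.2500 = 33.5 kN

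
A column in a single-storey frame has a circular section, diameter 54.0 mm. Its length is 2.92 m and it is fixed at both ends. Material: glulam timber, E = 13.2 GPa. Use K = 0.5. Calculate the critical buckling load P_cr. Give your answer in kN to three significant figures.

I = πd⁴/64 = π×54.0⁴/64 = 4.174×10^5 mm⁴
I = 4.174×10^5 mm⁴ = 4.174×10^-7 m⁴
Effective length L_e = K·L = 0.5 × 2.92 = 1.460 m
P_cr = π²EI / L_e² = π² × 13.2×10⁹ × 4.174×10^-7 / 1.460² = 2.551×10^4 N

P_cr ≈ 25.5 kN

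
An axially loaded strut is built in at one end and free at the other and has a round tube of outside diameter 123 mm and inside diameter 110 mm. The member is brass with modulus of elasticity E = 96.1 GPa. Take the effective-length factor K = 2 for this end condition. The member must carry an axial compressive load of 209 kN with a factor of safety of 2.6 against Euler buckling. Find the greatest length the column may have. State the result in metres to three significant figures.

L_max ≈ 1.33 m

d_o = 123 mm, d_i = 110 mm
I = π(d_o⁴ − d_i⁴)/64 = π(123⁴ − 110.0⁴)/64 = 4.049×10^6 mm⁴
I = 4.049×10^-6 m⁴
Required critical load P_cr = n·P = 2.6 × 209 = 543.4 kN = 5.434×10^5 N
From P_cr = π²EI/(K·L)²:  L = (1/K)·√(π²EI/P_cr) = (1/2)·√(π²×9.61×10^10×4.049×10^-6/5.434×10^5)
L = 1.33 m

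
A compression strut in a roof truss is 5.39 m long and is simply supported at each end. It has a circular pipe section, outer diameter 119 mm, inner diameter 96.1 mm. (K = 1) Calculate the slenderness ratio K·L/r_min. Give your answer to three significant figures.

λ ≈ 141

d_o = 119 mm, d_i = 96.1 mm
I = π(d_o⁴ − d_i⁴)/64 = π(119⁴ − 96.10⁴)/64 = 5.657×10^6 mm⁴
A = 3.869×10^3 mm²;  r_min = √(I/A) = √(5.657×10^6/3.869×10^3) = 38.24 mm
L_e = K·L = 1 × 5.39 m = 5.390 m = 5390.0 mm
λ = L_e / r_min = 5390.0 / 38.24 = 141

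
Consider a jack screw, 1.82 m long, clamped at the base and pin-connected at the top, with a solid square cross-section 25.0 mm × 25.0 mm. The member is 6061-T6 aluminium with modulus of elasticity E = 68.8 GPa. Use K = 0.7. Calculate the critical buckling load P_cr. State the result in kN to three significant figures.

I = a⁴/12 = 25.0⁴/12 = 3.255×10^4 mm⁴
I = 3.255×10^4 mm⁴ = 3.255×10^-8 m⁴
Effective length L_e = K·L = 0.7 × 1.82 = 1.274 m
P_cr = π²EI / L_e² = π² × 68.8×10⁹ × 3.255×10^-8 / 1.274² = 1.362×10^4 N

P_cr ≈ 13.6 kN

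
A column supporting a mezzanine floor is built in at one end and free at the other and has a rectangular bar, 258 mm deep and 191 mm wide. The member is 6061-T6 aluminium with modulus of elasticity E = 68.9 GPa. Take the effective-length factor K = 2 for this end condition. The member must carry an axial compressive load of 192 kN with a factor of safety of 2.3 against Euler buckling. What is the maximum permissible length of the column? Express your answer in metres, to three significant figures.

L_max ≈ 7.59 m

Buckling occurs about the weak axis: I_min = h·b³/12 with b = 191 mm (the shorter side).
I_min = 258×191³/12 = 1.498×10^8 mm⁴
I = 1.498×10^-4 m⁴
Required critical load P_cr = n·P = 2.3 × 192 = 441.6 kN = 4.416×10^5 N
From P_cr = π²EI/(K·L)²:  L = (1/K)·√(π²EI/P_cr) = (1/2)·√(π²×6.89×10^10×1.498×10^-4/4.416×10^5)
L = 7.59 m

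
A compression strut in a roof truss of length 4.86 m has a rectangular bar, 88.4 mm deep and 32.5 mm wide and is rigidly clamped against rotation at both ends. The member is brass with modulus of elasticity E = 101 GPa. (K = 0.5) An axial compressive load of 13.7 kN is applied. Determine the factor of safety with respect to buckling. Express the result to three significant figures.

n ≈ 3.12

Buckling occurs about the weak axis: I_min = h·b³/12 with b = 32.5 mm (the shorter side).
I_min = 88.4×32.5³/12 = 2.529×10^5 mm⁴
I = 2.529×10^5 mm⁴ = 2.529×10^-7 m⁴
Effective length L_e = K·L = 0.5 × 4.86 = 2.430 m
P_cr = π²EI / L_e² = π² × 101×10⁹ × 2.529×10^-7 / 2.430² = 4.269×10^4 N
Factor of safety n = P_cr / P = 42.690 / 13.7 = 3.12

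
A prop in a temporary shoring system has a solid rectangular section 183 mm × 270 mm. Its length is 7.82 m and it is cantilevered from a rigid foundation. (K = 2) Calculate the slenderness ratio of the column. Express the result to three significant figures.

λ ≈ 296

For a rectangle r_min = b/√12 = 183/√12 = 52.83 mm
L_e = K·L = 2 × 7.82 m = 15.64 m = 15640 mm
λ = L_e / r_min = 15640 / 52.83 = 296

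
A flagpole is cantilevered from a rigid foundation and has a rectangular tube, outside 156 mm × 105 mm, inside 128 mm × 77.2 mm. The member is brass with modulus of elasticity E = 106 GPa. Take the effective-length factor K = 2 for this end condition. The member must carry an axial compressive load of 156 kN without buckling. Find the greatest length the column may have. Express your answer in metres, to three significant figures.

L_max ≈ 4.12 m

Weak-axis I_min = (h_o·b_o³ − h_i·b_i³)/12 with b_o = 105, b_i = 77.20 mm (shorter outer/inner sides).
I_min = (156×105³ − 128.0×77.20³)/12 = 1.014×10^7 mm⁴
I = 1.014×10^-5 m⁴
At the buckling limit P_cr = P = 1.560×10^5 N
From P_cr = π²EI/(K·L)²:  L = (1/K)·√(π²EI/P_cr) = (1/2)·√(π²×1.06×10^11×1.014×10^-5/1.560×10^5)
L = 4.12 m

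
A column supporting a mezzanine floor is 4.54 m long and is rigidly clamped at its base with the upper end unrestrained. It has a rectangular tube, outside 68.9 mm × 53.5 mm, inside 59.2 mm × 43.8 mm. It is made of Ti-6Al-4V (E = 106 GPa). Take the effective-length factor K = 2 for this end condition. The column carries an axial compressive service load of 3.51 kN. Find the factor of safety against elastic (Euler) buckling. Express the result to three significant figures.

Weak-axis I_min = (h_o·b_o³ − h_i·b_i³)/12 with b_o = 53.5, b_i = 43.80 mm (shorter outer/inner sides).
I_min = (68.9×53.5³ − 59.20×43.80³)/12 = 4.647×10^5 mm⁴
I = 4.647×10^5 mm⁴ = 4.647×10^-7 m⁴
Effective length L_e = K·L = 2 × 4.54 = 9.080 m
P_cr = π²EI / L_e² = π² × 106×10⁹ × 4.647×10^-7 / 9.080² = 5.897×10^3 N
Factor of safety n = P_cr / P = 5.8965 / 3.51 = 1.68

n ≈ 1.68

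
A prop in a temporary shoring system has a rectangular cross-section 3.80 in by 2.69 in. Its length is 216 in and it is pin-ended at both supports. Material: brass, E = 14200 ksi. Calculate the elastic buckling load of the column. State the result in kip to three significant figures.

P_cr ≈ 18.5 kip

Buckling occurs about the weak axis: I_min = h·b³/12 with b = 2.69 in (the shorter side).
I_min = 3.80×2.69³/12 = 6.164 in⁴
Effective length L_e = K·L = 1 × 216 = 216.0 in
P_cr = π²EI / L_e² = π² × 14200×10³ × 6.164 / 216.0² = 1.852×10^4 lb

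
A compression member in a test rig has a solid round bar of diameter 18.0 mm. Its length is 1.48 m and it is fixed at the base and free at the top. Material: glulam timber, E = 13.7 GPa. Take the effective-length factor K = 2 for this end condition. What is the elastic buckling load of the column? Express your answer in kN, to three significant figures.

P_cr ≈ 0.0795 kN

I = πd⁴/64 = π×18.0⁴/64 = 5.153×10^3 mm⁴
I = 5.153×10^3 mm⁴ = 5.153×10^-9 m⁴
Effective length L_e = K·L = 2 × 1.48 = 2.960 m
P_cr = π²EI / L_e² = π² × 13.7×10⁹ × 5.153×10^-9 / 2.960² = 79.52 N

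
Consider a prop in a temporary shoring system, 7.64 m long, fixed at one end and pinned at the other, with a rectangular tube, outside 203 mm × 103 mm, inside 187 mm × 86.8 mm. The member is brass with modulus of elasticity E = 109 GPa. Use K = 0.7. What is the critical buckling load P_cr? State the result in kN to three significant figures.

Weak-axis I_min = (h_o·b_o³ − h_i·b_i³)/12 with b_o = 103, b_i = 86.80 mm (shorter outer/inner sides).
I_min = (203×103³ − 187.0×86.80³)/12 = 8.294×10^6 mm⁴
I = 8.294×10^6 mm⁴ = 8.294×10^-6 m⁴
Effective length L_e = K·L = 0.7 × 7.64 = 5.348 m
P_cr = π²EI / L_e² = π² × 109×10⁹ × 8.294×10^-6 / 5.348² = 3.120×10^5 N

P_cr ≈ 312 kN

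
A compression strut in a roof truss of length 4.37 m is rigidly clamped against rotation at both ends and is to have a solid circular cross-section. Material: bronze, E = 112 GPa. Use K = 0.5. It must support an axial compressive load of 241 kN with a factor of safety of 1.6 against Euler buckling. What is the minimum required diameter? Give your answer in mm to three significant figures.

Required P_cr = n·P = 1.6 × 241 = 385.6 kN
L_e = K·L = 0.5 × 4.37 = 2.185 m
Required I = P_cr·L_e²/(π²E) = 3.856×10^5 × 2.185² / (π² × 1.12×10^11) = 1.665×10^-6 m⁴
I_req = 1.665×10^6 mm⁴
Solid circle: I = πd⁴/64  ⇒  d = (64I/π)^(1/4) = (64×1.665×10^6/π)^(1/4) = 76.3 mm

d ≈ 76.3 mm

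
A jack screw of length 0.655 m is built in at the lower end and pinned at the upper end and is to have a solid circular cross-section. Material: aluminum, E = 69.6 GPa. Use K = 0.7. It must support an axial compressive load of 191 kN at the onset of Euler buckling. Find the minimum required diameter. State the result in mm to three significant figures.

L_e = K·L = 0.7 × 0.655 = 0.4585 m
Required I = P_cr·L_e²/(π²E) = 1.910×10^5 × 0.4585² / (π² × 6.96×10^10) = 5.845×10^-8 m⁴
I_req = 5.845×10^4 mm⁴
Solid circle: I = πd⁴/64  ⇒  d = (64I/π)^(1/4) = (64×5.845×10^4/π)^(1/4) = 33.0 mm

d ≈ 33.0 mm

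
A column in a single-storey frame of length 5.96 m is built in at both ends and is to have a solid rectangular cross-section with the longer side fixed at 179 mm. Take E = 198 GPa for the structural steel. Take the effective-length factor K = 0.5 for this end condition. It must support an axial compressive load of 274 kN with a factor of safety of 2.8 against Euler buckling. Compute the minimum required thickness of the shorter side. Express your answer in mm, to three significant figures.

b ≈ 61.6 mm

Required P_cr = n·P = 2.8 × 274 = 767.2 kN
L_e = K·L = 0.5 × 5.96 = 2.980 m
Required I = P_cr·L_e²/(π²E) = 7.672×10^5 × 2.980² / (π² × 1.98×10^11) = 3.486×10^-6 m⁴
I_req = 3.486×10^6 mm⁴
Rectangle, weak axis: I_min = h·b³/12 with h = 179 mm fixed  ⇒  b = (12I/h)^(1/3) = 61.6 mm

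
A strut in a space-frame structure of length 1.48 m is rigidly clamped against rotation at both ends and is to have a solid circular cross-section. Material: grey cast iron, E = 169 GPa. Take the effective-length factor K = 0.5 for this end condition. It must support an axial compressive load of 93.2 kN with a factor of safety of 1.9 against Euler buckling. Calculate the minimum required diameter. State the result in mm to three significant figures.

d ≈ 33.0 mm

Required P_cr = n·P = 1.9 × 93.2 = 177.1 kN
L_e = K·L = 0.5 × 1.48 = 0.7400 m
Required I = P_cr·L_e²/(π²E) = 1.771×10^5 × 0.7400² / (π² × 1.69×10^11) = 5.814×10^-8 m⁴
I_req = 5.814×10^4 mm⁴
Solid circle: I = πd⁴/64  ⇒  d = (64I/π)^(1/4) = (64×5.814×10^4/π)^(1/4) = 33.0 mm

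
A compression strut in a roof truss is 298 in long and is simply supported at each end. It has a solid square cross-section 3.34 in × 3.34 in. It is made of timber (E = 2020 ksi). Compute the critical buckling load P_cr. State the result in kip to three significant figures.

P_cr ≈ 2.33 kip

I = a⁴/12 = 3.34⁴/12 = 10.37 in⁴
Effective length L_e = K·L = 1 × 298 = 298.0 in
P_cr = π²EI / L_e² = π² × 2020×10³ × 10.37 / 298.0² = 2.328×10^3 lb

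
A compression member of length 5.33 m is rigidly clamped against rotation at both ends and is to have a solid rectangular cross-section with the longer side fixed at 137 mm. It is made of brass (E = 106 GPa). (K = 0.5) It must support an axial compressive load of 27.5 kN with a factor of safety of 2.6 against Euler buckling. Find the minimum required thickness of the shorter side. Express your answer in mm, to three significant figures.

b ≈ 34.9 mm

Required P_cr = n·P = 2.6 × 27.5 = 71.50 kN
L_e = K·L = 0.5 × 5.33 = 2.665 m
Required I = P_cr·L_e²/(π²E) = 7.150×10^4 × 2.665² / (π² × 1.06×10^11) = 4.854×10^-7 m⁴
I_req = 4.854×10^5 mm⁴
Rectangle, weak axis: I_min = h·b³/12 with h = 137 mm fixed  ⇒  b = (12I/h)^(1/3) = 34.9 mm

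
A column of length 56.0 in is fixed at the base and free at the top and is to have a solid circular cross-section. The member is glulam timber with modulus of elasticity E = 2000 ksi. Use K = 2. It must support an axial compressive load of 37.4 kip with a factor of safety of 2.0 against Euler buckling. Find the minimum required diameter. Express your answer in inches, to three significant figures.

d ≈ 5.58 in

Required P_cr = n·P = 2.0 × 37.4 = 74.80 kip
L_e = K·L = 2 × 56.0 = 112.0 in
Required I = P_cr·L_e²/(π²E) = 7.480×10^4 × 112.0² / (π² × 2.00×10^6) = 47.53 in⁴
Solid circle: I = πd⁴/64  ⇒  d = (64I/π)^(1/4) = (64×47.53/π)^(1/4) = 5.58 in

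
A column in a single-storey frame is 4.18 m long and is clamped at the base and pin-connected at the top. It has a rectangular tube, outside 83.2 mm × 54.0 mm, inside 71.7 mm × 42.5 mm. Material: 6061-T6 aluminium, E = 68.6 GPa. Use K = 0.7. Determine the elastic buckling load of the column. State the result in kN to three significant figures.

Weak-axis I_min = (h_o·b_o³ − h_i·b_i³)/12 with b_o = 54.0, b_i = 42.50 mm (shorter outer/inner sides).
I_min = (83.2×54.0³ − 71.70×42.50³)/12 = 6.331×10^5 mm⁴
I = 6.331×10^5 mm⁴ = 6.331×10^-7 m⁴
Effective length L_e = K·L = 0.7 × 4.18 = 2.926 m
P_cr = π²EI / L_e² = π² × 68.6×10⁹ × 6.331×10^-7 / 2.926² = 5.006×10^4 N

P_cr ≈ 50.1 kN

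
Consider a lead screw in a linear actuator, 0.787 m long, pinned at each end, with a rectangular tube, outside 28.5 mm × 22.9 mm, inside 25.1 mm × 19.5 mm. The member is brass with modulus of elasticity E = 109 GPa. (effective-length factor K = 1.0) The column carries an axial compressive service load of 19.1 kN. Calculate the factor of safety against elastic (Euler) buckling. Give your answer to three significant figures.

Weak-axis I_min = (h_o·b_o³ − h_i·b_i³)/12 with b_o = 22.9, b_i = 19.50 mm (shorter outer/inner sides).
I_min = (28.5×22.9³ − 25.10×19.50³)/12 = 1.301×10^4 mm⁴
I = 1.301×10^4 mm⁴ = 1.301×10^-8 m⁴
Effective length L_e = K·L = 1 × 0.787 = 0.7870 m
P_cr = π²EI / L_e² = π² × 109×10⁹ × 1.301×10^-8 / 0.7870² = 2.260×10^4 N
Factor of safety n = P_cr / P = 22.600 / 19.1 = 1.18

n ≈ 1.18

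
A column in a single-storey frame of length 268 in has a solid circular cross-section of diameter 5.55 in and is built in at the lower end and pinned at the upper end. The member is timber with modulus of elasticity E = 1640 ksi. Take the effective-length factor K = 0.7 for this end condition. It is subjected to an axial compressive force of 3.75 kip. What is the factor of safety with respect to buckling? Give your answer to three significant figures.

I = πd⁴/64 = π×5.55⁴/64 = 46.57 in⁴
Effective length L_e = K·L = 0.7 × 268 = 187.6 in
P_cr = π²EI / L_e² = π² × 1640×10³ × 46.57 / 187.6² = 2.142×10^4 lb
Factor of safety n = P_cr / P = 21.420 / 3.75 = 5.71

n ≈ 5.71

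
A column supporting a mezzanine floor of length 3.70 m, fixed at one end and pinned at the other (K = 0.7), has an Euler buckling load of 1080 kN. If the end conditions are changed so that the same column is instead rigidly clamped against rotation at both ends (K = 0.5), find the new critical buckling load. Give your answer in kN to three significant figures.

P_cr ≈ 2120 kN

P_cr ∝ 1/K², so P_cr,new = P_cr,old × (K_old/K_new)² = 1080 × (0.7/0.5)²
= 1080 × 1.960 = 2120 kN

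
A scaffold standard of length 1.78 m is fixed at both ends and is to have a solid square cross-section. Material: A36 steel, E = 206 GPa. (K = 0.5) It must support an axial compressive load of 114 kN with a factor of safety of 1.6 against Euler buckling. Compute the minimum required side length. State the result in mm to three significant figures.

a ≈ 30.4 mm

Required P_cr = n·P = 1.6 × 114 = 182.4 kN
L_e = K·L = 0.5 × 1.78 = 0.8900 m
Required I = P_cr·L_e²/(π²E) = 1.824×10^5 × 0.8900² / (π² × 2.06×10^11) = 7.106×10^-8 m⁴
I_req = 7.106×10^4 mm⁴
Solid square: I = a⁴/12  ⇒  a = (12I)^(1/4) = (12×7.106×10^4)^(1/4) = 30.4 mm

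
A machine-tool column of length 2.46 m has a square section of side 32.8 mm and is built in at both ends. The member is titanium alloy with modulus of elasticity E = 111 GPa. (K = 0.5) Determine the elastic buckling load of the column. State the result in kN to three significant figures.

P_cr ≈ 69.8 kN

I = a⁴/12 = 32.8⁴/12 = 9.645×10^4 mm⁴
I = 9.645×10^4 mm⁴ = 9.645×10^-8 m⁴
Effective length L_e = K·L = 0.5 × 2.46 = 1.230 m
P_cr = π²EI / L_e² = π² × 111×10⁹ × 9.645×10^-8 / 1.230² = 6.984×10^4 N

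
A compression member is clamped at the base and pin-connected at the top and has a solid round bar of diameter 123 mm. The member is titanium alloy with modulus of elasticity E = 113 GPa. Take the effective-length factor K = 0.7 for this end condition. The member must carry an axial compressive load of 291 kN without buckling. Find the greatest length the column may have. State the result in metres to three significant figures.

L_max ≈ 9.37 m

I = πd⁴/64 = π×123⁴/64 = 1.124×10^7 mm⁴
I = 1.124×10^-5 m⁴
At the buckling limit P_cr = P = 2.910×10^5 N
From P_cr = π²EI/(K·L)²:  L = (1/K)·√(π²EI/P_cr) = (1/0.7)·√(π²×1.13×10^11×1.124×10^-5/2.910×10^5)
L = 9.37 m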